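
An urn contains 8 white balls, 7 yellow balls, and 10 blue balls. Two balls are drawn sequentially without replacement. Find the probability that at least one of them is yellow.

P(no yellow) = 18/25 × 17/24 = 306/600 = 51/100.
P(at least one) = 1 − 51/100 = 49/100.

49/100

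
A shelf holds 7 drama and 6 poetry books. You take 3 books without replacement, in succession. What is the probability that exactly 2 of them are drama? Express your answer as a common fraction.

63/143

One ordering (drama drawn first) has probability 7/13 × 6/12 × 6/11 = 252/1716 = 21/143.
There are C(3,2) = 3 such orderings, each equally likely, so P = 3 × 21/143 = 63/143.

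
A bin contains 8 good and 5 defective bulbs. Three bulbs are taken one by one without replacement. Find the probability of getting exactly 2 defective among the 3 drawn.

One ordering (defective drawn first) has probability 5/13 × 4/12 × 8/11 = 160/1716 = 40/429.
There are C(3,2) = 3 such orderings, each equally likely, so P = 3 × 40/429 = 40/143.

40/143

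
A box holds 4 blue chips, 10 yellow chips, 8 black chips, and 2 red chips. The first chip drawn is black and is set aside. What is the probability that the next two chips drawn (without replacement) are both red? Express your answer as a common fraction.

1/253

With the first chip removed, 2 red remain out of 23.
P = 2/23 × 1/22 = 2/506 = 1/253.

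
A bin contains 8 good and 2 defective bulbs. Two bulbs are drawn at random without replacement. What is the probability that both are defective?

P(every draw is defective) = 2/10 × 1/9 = 2/90 = 1/45.

1/45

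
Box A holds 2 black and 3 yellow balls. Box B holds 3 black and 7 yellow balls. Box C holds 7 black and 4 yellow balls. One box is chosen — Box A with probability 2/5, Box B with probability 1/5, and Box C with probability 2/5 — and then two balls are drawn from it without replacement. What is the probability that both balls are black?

34/165

From Box A: P(both black) = (2/5)(1/4) = 1/10.
From Box B: P(both black) = (3/10)(2/9) = 1/15.
From Box C: P(both black) = (7/11)(6/10) = 21/55.
Total probability = (2/5)(1/10) + (1/5)(1/15) + (2/5)(21/55) = 34/165.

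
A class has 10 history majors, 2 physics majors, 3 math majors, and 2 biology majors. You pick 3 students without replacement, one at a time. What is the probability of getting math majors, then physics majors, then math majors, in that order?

Each draw changes the counts, so multiply the conditional probabilities along the sequence:
P = 3/17 × 2/16 × 2/15 = 12/4080 = 1/340.

1/340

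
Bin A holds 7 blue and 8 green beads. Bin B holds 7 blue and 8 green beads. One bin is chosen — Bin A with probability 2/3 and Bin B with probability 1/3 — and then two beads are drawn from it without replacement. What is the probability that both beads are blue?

From Bin A: P(both blue) = (7/15)(6/14) = 1/5.
From Bin B: P(both blue) = (7/15)(6/14) = 1/5.
Total probability = (2/3)(1/5) + (1/3)(1/5) = 1/5.

1/5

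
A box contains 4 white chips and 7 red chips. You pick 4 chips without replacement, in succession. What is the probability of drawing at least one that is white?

59/66

P(no white) = 7/11 × 6/10 × 5/9 × 4/8 = 840/7920 = 7/66.
P(at least one) = 1 − 7/66 = 59/66.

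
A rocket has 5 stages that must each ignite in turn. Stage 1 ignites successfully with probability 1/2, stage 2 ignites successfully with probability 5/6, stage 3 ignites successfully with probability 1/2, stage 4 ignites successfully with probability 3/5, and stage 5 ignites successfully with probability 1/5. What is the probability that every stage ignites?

1/40

Each stage is reached only if all earlier stages succeed, so
P = 1/2 × 5/6 × 1/2 × 3/5 × 1/5 = 15/600 = 1/40.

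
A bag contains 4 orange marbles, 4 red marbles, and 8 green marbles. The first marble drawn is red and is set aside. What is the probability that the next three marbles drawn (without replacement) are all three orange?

With the first marble removed, 4 orange remain out of 15.
P = 4/15 × 3/14 × 2/13 = 24/2730 = 4/455.

4/455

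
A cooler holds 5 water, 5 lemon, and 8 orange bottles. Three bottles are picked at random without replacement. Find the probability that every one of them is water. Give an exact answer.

P(all water) = 5/18 × 4/17 × 3/16 = 60/4896 = 5/408.

5/408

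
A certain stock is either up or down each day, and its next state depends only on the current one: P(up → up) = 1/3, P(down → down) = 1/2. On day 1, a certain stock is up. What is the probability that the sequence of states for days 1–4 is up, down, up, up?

1/9

Day 1 is given. For each transition, use the conditional probability from the current state:
P(down | up) = 2/3; P(up | down) = 1/2; P(up | up) = 1/3.
P = 2/3 × 1/2 × 1/3 = 2/18 = 1/9.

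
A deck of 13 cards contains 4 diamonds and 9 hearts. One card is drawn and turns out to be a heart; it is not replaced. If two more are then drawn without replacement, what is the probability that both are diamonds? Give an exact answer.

After the first draw, 4 of the remaining 12 cards are diamonds.
P = 4/12 × 3/11 = 12/132 = 1/11.

1/11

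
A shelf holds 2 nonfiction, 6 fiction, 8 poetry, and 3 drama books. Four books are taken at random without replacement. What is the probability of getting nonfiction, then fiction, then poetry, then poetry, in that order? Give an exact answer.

Multiply the probability of each draw given the previous ones:
P = 2/19 × 6/18 × 8/17 × 7/16 = 672/93024 = 7/969.

7/969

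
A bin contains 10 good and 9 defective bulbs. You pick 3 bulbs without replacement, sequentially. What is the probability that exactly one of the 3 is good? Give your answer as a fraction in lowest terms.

One ordering (good drawn first) has probability 10/19 × 9/18 × 8/17 = 720/5814 = 40/323.
There are C(3,1) = 3 such orderings, each equally likely, so P = 3 × 40/323 = 120/323.

120/323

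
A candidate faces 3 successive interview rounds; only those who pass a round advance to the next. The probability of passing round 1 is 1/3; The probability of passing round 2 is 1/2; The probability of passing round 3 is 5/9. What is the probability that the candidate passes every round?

The events are sequential, so multiply the conditional probabilities:
P = 1/3 × 1/2 × 5/9 = 5/54.

5/54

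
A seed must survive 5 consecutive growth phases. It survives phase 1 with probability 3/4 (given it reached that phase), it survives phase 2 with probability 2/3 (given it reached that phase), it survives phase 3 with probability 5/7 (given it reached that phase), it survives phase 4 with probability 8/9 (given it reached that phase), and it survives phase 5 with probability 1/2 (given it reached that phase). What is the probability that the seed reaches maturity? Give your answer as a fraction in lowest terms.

10/63

Multiplying along the chain,
P = 3/4 × 2/3 × 5/7 × 8/9 × 1/2 = 240/1512 = 10/63.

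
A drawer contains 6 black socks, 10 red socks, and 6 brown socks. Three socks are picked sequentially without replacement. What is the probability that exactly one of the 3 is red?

3/7

One ordering (red drawn first) has probability 10/22 × 12/21 × 11/20 = 1320/9240 = 1/7.
There are C(3,1) = 3 such orderings, each equally likely, so P = 3 × 1/7 = 3/7.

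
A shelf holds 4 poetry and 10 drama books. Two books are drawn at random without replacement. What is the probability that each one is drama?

P(all drama) = 10/14 × 9/13 = 90/182 = 45/91.

45/91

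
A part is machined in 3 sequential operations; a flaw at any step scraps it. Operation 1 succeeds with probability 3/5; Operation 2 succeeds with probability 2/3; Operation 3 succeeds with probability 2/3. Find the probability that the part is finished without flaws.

Multiplying along the chain,
P = 3/5 × 2/3 × 2/3 = 12/45 = 4/15.

4/15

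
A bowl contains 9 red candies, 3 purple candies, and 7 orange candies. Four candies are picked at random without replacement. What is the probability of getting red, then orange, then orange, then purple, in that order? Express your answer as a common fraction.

Chain rule:
P = 9/19 × 7/18 × 6/17 × 3/16 = 1134/93024 = 63/5168.

63/5168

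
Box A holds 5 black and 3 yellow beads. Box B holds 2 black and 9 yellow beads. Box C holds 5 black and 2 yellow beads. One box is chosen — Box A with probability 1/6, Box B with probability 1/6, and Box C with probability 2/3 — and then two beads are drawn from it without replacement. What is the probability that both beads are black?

5267/13860

From Box A: P(both black) = (5/8)(4/7) = 5/14.
From Box B: P(both black) = (2/11)(1/10) = 1/55.
From Box C: P(both black) = (5/7)(4/6) = 10/21.
Total probability = (1/6)(5/14) + (1/6)(1/55) + (2/3)(10/21) = 5267/13860.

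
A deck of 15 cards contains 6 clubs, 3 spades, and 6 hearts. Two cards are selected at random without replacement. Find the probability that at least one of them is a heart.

23/35

P(no hearts) = 9/15 × 8/14 = 72/210 = 12/35.
P(at least one) = 1 − 12/35 = 23/35.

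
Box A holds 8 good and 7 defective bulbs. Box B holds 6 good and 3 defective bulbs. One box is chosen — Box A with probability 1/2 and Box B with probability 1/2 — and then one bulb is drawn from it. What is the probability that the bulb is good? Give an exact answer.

From Box A: P(good) = 8/15.
From Box B: P(good) = 6/9.
Total probability = (1/2)(8/15) + (1/2)(6/9) = 3/5.

3/5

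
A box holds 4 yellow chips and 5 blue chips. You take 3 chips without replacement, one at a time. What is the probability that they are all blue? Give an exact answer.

5/42

P(every draw is blue) = 5/9 × 4/8 × 3/7 = 60/504 = 5/42.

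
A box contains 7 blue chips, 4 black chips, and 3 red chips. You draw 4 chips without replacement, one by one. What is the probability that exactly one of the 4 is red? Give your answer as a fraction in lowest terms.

45/91

One ordering (red drawn first) has probability 3/14 × 11/13 × 10/12 × 9/11 = 2970/24024 = 45/364.
There are C(4,1) = 4 such orderings, each equally likely, so P = 4 × 45/364 = 45/91.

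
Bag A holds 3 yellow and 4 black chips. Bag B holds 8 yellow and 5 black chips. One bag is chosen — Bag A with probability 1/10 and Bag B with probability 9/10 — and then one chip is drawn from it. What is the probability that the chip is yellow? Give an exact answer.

543/910

From Bag A: P(yellow) = 3/7.
From Bag B: P(yellow) = 8/13.
Total probability = (1/10)(3/7) + (9/10)(8/13) = 543/910.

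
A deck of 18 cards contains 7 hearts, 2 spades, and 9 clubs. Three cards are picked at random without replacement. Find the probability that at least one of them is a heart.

P(no hearts) = 11/18 × 10/17 × 9/16 = 990/4896 = 55/272.
P(at least one) = 1 − 55/272 = 217/272.

217/272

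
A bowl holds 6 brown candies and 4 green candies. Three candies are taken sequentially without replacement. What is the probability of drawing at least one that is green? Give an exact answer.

P(no green) = 6/10 × 5/9 × 4/8 = 120/720 = 1/6.
P(at least one) = 1 − 1/6 = 5/6.

5/6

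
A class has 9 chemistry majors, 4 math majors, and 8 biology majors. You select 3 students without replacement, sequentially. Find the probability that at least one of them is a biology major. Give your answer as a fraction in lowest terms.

522/665

P(no biology majors) = 13/21 × 12/20 × 11/19 = 1716/7980 = 143/665.
P(at least one) = 1 − 143/665 = 522/665.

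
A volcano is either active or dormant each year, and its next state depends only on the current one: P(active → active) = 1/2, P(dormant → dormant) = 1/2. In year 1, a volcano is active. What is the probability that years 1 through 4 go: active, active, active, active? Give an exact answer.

1/8

Year 1 is given. For each transition, use the conditional probability from the current state:
P(active | active) = 1/2; P(active | active) = 1/2; P(active | active) = 1/2.
P = 1/2 × 1/2 × 1/2 = 1/8.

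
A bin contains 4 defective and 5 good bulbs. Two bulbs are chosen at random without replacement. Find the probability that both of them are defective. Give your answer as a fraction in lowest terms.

1/6

P(all defective) = 4/9 × 3/8 = 12/72 = 1/6.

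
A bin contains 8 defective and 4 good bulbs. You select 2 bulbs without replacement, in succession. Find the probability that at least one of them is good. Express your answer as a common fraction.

P(no good) = 8/12 × 7/11 = 56/132 = 14/33.
P(at least one) = 1 − 14/33 = 19/33.

19/33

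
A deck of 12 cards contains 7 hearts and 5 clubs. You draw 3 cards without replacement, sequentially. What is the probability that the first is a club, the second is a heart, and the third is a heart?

7/44

Chain rule:
P = 5/12 × 7/11 × 6/10 = 210/1320 = 7/44.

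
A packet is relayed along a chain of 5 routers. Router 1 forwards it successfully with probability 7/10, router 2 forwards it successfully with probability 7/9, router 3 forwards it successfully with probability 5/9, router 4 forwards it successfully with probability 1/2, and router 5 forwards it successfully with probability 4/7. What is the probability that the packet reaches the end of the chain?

7/81

Multiplying along the chain,
P = 7/10 × 7/9 × 5/9 × 1/2 × 4/7 = 980/11340 = 7/81.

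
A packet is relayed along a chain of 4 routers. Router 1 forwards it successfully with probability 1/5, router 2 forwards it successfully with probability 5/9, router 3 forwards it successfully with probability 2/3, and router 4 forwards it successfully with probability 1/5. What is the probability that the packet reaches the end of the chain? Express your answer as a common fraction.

Each stage is reached only if all earlier stages succeed, so
P = 1/5 × 5/9 × 2/3 × 1/5 = 10/675 = 2/135.

2/135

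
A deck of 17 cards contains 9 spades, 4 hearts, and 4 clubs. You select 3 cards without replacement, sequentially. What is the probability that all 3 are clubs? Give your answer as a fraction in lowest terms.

1/170

P(every draw is a club) = 4/17 × 3/16 × 2/15 = 24/4080 = 1/170.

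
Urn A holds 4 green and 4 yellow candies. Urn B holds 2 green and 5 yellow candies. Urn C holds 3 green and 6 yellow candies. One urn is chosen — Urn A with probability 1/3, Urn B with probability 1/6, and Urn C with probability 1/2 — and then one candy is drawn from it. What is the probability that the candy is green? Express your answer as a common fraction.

8/21

From Urn A: P(green) = 4/8.
From Urn B: P(green) = 2/7.
From Urn C: P(green) = 3/9.
Total probability = (1/3)(4/8) + (1/6)(2/7) + (1/2)(3/9) = 8/21.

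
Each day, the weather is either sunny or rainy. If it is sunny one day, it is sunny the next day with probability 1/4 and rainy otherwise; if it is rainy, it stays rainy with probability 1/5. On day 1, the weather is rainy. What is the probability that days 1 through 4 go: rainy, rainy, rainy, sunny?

4/125

Day 1 is given. For each transition, use the conditional probability from the current state:
P(rainy | rainy) = 1/5; P(rainy | rainy) = 1/5; P(sunny | rainy) = 4/5.
P = 1/5 × 1/5 × 4/5 = 4/125.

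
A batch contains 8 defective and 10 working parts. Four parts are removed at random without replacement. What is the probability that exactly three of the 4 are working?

One ordering (working drawn first) has probability 10/18 × 9/17 × 8/16 × 8/15 = 5760/73440 = 4/51.
There are C(4,3) = 4 such orderings, each equally likely, so P = 4 × 4/51 = 16/51.

16/51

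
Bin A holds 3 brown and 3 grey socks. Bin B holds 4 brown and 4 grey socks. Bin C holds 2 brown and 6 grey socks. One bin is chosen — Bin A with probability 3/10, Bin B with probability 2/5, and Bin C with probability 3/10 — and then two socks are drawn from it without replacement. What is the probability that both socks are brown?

From Bin A: P(both brown) = (3/6)(2/5) = 1/5.
From Bin B: P(both brown) = (4/8)(3/7) = 3/14.
From Bin C: P(both brown) = (2/8)(1/7) = 1/28.
Total probability = (3/10)(1/5) + (2/5)(3/14) + (3/10)(1/28) = 219/1400.

219/1400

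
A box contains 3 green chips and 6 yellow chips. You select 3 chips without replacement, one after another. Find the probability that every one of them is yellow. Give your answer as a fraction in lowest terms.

5/21

P(all yellow) = 6/9 × 5/8 × 4/7 = 120/504 = 5/21.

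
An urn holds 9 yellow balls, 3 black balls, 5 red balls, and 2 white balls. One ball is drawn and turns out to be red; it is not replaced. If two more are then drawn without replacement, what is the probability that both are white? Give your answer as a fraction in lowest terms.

1/153

With the first ball removed, 2 white remain out of 18.
P = 2/18 × 1/17 = 2/306 = 1/153.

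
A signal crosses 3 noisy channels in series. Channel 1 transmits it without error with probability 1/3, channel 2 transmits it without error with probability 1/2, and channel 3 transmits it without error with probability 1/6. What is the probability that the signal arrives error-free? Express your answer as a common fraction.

Multiplying along the chain,
P = 1/3 × 1/2 × 1/6 = 1/36.

1/36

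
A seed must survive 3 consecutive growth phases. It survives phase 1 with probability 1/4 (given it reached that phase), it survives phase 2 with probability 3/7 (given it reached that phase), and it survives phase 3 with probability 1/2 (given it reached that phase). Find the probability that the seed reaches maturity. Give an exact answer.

3/56

Each stage is reached only if all earlier stages succeed, so
P = 1/4 × 3/7 × 1/2 = 3/56.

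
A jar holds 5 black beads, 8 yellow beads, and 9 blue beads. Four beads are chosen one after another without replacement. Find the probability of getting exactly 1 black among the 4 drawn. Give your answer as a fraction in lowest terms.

680/1463

One ordering (black drawn first) has probability 5/22 × 17/21 × 16/20 × 15/19 = 20400/175560 = 170/1463.
There are C(4,1) = 4 such orderings, each equally likely, so P = 4 × 170/1463 = 680/1463.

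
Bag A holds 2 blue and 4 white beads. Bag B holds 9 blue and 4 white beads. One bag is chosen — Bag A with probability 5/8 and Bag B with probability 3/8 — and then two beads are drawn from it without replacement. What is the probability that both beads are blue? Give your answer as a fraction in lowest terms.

67/312

From Bag A: P(both blue) = (2/6)(1/5) = 1/15.
From Bag B: P(both blue) = (9/13)(8/12) = 6/13.
Total probability = (5/8)(1/15) + (3/8)(6/13) = 67/312.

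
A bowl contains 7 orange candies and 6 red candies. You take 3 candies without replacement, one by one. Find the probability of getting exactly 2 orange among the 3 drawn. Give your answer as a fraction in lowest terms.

One ordering (orange drawn first) has probability 7/13 × 6/12 × 6/11 = 252/1716 = 21/143.
There are C(3,2) = 3 such orderings, each equally likely, so P = 3 × 21/143 = 63/143.

63/143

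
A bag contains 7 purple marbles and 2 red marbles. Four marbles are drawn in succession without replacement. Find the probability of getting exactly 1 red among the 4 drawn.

One ordering (red drawn first) has probability 2/9 × 7/8 × 6/7 × 5/6 = 420/3024 = 5/36.
There are C(4,1) = 4 such orderings, each equally likely, so P = 4 × 5/36 = 5/9.

5/9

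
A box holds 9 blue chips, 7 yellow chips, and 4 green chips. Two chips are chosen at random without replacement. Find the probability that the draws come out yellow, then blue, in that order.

63/380

Each draw changes the counts, so multiply the conditional probabilities along the sequence:
P = 7/20 × 9/19 = 63/380.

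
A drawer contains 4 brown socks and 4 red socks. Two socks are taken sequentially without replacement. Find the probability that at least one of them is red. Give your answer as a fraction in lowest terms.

11/14

P(no red) = 4/8 × 3/7 = 12/56 = 3/14.
P(at least one) = 1 − 3/14 = 11/14.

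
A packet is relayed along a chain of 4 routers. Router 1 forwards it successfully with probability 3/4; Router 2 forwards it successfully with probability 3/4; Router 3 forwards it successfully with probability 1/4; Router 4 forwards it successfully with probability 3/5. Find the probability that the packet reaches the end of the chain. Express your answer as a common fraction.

Each stage is reached only if all earlier stages succeed, so
P = 3/4 × 3/4 × 1/4 × 3/5 = 27/320.

27/320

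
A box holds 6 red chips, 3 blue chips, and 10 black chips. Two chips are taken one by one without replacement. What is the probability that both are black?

P(all black) = 10/19 × 9/18 = 90/342 = 5/19.

5/19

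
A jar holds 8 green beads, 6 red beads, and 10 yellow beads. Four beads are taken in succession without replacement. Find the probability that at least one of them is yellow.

125/138

P(no yellow) = 14/24 × 13/23 × 12/22 × 11/21 = 24024/255024 = 13/138.
P(at least one) = 1 − 13/138 = 125/138.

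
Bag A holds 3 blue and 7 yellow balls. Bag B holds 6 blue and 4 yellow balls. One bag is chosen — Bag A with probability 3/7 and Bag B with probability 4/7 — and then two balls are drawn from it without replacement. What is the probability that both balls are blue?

From Bag A: P(both blue) = (3/10)(2/9) = 1/15.
From Bag B: P(both blue) = (6/10)(5/9) = 1/3.
Total probability = (3/7)(1/15) + (4/7)(1/3) = 23/105.

23/105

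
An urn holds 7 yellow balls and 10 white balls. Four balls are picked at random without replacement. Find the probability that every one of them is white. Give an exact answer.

P(all white) = 10/17 × 9/16 × 8/15 × 7/14 = 5040/57120 = 3/34.

3/34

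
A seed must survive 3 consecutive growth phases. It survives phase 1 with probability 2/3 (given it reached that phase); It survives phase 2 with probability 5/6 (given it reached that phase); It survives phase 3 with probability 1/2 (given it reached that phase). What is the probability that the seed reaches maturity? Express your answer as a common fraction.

Multiplying along the chain,
P = 2/3 × 5/6 × 1/2 = 10/36 = 5/18.

5/18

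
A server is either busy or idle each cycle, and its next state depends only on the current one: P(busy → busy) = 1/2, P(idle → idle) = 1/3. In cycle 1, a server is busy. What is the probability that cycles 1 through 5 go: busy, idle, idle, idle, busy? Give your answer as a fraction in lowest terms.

1/27

Cycle 1 is given. For each transition, use the conditional probability from the current state:
P(idle | busy) = 1/2; P(idle | idle) = 1/3; P(idle | idle) = 1/3; P(busy | idle) = 2/3.
P = 1/2 × 1/3 × 1/3 × 2/3 = 2/54 = 1/27.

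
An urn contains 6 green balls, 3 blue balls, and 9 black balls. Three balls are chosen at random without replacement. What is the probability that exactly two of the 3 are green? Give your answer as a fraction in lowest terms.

One ordering (green drawn first) has probability 6/18 × 5/17 × 12/16 = 360/4896 = 5/68.
There are C(3,2) = 3 such orderings, each equally likely, so P = 3 × 5/68 = 15/68.

15/68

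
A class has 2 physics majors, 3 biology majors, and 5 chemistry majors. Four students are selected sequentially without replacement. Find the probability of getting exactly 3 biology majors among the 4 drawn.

One ordering (biology majors drawn first) has probability 3/10 × 2/9 × 1/8 × 7/7 = 42/5040 = 1/120.
There are C(4,3) = 4 such orderings, each equally likely, so P = 4 × 1/120 = 1/30.

1/30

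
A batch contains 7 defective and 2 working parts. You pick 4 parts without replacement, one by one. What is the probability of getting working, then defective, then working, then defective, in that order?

1/36

Chain rule:
P = 2/9 × 7/8 × 1/7 × 6/6 = 84/3024 = 1/36.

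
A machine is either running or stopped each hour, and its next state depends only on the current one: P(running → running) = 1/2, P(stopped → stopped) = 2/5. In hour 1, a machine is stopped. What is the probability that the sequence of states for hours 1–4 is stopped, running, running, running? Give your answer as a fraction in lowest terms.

3/20

Hour 1 is given. For each transition, use the conditional probability from the current state:
P(running | stopped) = 3/5; P(running | running) = 1/2; P(running | running) = 1/2.
P = 3/5 × 1/2 × 1/2 = 3/20.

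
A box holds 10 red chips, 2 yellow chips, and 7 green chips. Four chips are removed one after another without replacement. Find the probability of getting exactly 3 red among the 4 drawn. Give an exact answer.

90/323

One ordering (red drawn first) has probability 10/19 × 9/18 × 8/17 × 9/16 = 6480/93024 = 45/646.
There are C(4,3) = 4 such orderings, each equally likely, so P = 4 × 45/646 = 90/323.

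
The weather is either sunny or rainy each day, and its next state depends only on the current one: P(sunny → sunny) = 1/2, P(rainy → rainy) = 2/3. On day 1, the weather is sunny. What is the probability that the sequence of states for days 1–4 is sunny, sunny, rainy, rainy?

Day 1 is given. For each transition, use the conditional probability from the current state:
P(sunny | sunny) = 1/2; P(rainy | sunny) = 1/2; P(rainy | rainy) = 2/3.
P = 1/2 × 1/2 × 2/3 = 2/12 = 1/6.

1/6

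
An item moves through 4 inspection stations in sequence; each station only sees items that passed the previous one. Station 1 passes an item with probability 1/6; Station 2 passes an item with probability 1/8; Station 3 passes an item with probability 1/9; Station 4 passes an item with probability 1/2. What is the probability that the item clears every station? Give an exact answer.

Multiplying along the chain,
P = 1/6 × 1/8 × 1/9 × 1/2 = 1/864.

1/864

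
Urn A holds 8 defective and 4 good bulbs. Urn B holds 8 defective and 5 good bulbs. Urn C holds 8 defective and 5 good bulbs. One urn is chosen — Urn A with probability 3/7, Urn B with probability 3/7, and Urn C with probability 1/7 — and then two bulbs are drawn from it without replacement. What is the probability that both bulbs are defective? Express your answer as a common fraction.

From Urn A: P(both defective) = (8/12)(7/11) = 14/33.
From Urn B: P(both defective) = (8/13)(7/12) = 14/39.
From Urn C: P(both defective) = (8/13)(7/12) = 14/39.
Total probability = (3/7)(14/33) + (3/7)(14/39) + (1/7)(14/39) = 166/429.

166/429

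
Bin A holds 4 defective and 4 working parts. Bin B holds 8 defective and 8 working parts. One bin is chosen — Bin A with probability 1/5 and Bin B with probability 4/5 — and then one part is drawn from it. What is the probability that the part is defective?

From Bin A: P(defective) = 4/8.
From Bin B: P(defective) = 8/16.
Total probability = (1/5)(4/8) + (4/5)(8/16) = 1/2.

1/2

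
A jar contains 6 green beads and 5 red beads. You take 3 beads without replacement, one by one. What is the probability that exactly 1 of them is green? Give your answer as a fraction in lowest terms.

One ordering (green drawn first) has probability 6/11 × 5/10 × 4/9 = 120/990 = 4/33.
There are C(3,1) = 3 such orderings, each equally likely, so P = 3 × 4/33 = 4/11.

4/11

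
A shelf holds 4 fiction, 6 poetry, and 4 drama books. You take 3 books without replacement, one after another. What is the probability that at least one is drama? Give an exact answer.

P(no drama) = 10/14 × 9/13 × 8/12 = 720/2184 = 30/91.
P(at least one) = 1 − 30/91 = 61/91.

61/91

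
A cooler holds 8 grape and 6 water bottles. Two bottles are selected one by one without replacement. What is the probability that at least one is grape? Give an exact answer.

P(no grape) = 6/14 × 5/13 = 30/182 = 15/91.
P(at least one) = 1 − 15/91 = 76/91.

76/91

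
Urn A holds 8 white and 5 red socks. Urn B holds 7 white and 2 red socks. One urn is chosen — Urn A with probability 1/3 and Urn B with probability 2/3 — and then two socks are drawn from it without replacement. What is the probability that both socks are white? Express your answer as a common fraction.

From Urn A: P(both white) = (8/13)(7/12) = 14/39.
From Urn B: P(both white) = (7/9)(6/8) = 7/12.
Total probability = (1/3)(14/39) + (2/3)(7/12) = 119/234.

119/234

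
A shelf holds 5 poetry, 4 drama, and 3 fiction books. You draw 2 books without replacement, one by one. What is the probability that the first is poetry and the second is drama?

Multiply the probability of each draw given the previous ones:
P = 5/12 × 4/11 = 20/132 = 5/33.

5/33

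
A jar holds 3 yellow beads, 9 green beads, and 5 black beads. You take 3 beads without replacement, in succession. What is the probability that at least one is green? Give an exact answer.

78/85

P(no green) = 8/17 × 7/16 × 6/15 = 336/4080 = 7/85.
P(at least one) = 1 − 7/85 = 78/85.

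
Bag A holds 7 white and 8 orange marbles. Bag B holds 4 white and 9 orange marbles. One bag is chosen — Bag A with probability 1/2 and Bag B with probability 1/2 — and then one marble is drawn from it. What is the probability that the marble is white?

151/390

From Bag A: P(white) = 7/15.
From Bag B: P(white) = 4/13.
Total probability = (1/2)(7/15) + (1/2)(4/13) = 151/390.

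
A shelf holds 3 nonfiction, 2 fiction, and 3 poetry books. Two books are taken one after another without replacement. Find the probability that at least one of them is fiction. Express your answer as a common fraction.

P(no fiction) = 6/8 × 5/7 = 30/56 = 15/28.
P(at least one) = 1 − 15/28 = 13/28.

13/28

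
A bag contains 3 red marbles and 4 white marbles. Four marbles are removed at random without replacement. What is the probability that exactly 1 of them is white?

One ordering (white drawn first) has probability 4/7 × 3/6 × 2/5 × 1/4 = 24/840 = 1/35.
There are C(4,1) = 4 such orderings, each equally likely, so P = 4 × 1/35 = 4/35.

4/35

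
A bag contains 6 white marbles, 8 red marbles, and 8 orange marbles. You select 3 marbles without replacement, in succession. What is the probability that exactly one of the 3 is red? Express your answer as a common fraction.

26/55

One ordering (red drawn first) has probability 8/22 × 14/21 × 13/20 = 1456/9240 = 26/165.
There are C(3,1) = 3 such orderings, each equally likely, so P = 3 × 26/165 = 26/55.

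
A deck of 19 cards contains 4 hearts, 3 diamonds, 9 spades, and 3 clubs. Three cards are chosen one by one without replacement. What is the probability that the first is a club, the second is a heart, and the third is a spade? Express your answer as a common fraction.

Multiply the probability of each draw given the previous ones:
P = 3/19 × 4/18 × 9/17 = 108/5814 = 6/323.

6/323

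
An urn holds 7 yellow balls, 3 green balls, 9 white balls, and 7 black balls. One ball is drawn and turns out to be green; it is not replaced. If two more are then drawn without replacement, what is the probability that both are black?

7/100

With the first ball removed, 7 black remain out of 25.
P = 7/25 × 6/24 = 42/600 = 7/100.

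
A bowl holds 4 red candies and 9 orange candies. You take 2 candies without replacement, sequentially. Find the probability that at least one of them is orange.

P(no orange) = 4/13 × 3/12 = 12/156 = 1/13.
P(at least one) = 1 − 1/13 = 12/13.

12/13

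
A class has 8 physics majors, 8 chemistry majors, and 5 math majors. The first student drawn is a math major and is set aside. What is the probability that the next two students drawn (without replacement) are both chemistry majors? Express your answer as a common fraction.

14/95

After the first draw, 8 of the remaining 20 students are chemistry majors.
P = 8/20 × 7/19 = 56/380 = 14/95.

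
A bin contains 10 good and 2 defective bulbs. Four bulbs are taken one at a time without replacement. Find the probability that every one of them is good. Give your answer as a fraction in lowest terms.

14/33

P(all good) = 10/12 × 9/11 × 8/10 × 7/9 = 5040/11880 = 14/33.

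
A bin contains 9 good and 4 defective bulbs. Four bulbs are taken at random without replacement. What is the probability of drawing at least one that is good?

714/715

P(no good) = 4/13 × 3/12 × 2/11 × 1/10 = 24/17160 = 1/715.
P(at least one) = 1 − 1/715 = 714/715.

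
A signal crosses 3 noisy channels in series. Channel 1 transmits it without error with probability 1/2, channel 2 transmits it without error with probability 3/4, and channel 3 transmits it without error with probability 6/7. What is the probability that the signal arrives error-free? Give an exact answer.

9/28

Multiplying along the chain,
P = 1/2 × 3/4 × 6/7 = 18/56 = 9/28.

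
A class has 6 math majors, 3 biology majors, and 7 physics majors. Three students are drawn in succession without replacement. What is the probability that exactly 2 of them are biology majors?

One ordering (biology majors drawn first) has probability 3/16 × 2/15 × 13/14 = 78/3360 = 13/560.
There are C(3,2) = 3 such orderings, each equally likely, so P = 3 × 13/560 = 39/560.

39/560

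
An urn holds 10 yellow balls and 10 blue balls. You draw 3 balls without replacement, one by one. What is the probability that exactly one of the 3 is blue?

One ordering (blue drawn first) has probability 10/20 × 10/19 × 9/18 = 900/6840 = 5/38.
There are C(3,1) = 3 such orderings, each equally likely, so P = 3 × 5/38 = 15/38.

15/38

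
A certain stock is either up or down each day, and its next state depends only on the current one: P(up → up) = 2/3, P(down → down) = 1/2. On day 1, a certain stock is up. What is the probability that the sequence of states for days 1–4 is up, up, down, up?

1/9

Day 1 is given. For each transition, use the conditional probability from the current state:
P(up | up) = 2/3; P(down | up) = 1/3; P(up | down) = 1/2.
P = 2/3 × 1/3 × 1/2 = 2/18 = 1/9.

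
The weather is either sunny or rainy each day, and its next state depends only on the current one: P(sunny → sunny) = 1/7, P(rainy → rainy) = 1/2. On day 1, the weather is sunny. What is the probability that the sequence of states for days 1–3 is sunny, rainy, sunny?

Day 1 is given. For each transition, use the conditional probability from the current state:
P(rainy | sunny) = 6/7; P(sunny | rainy) = 1/2.
P = 6/7 × 1/2 = 6/14 = 3/7.

3/7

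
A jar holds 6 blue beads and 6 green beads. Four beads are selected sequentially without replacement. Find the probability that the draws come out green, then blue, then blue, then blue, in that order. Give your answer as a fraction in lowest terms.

2/33

Multiply the probability of each draw given the previous ones:
P = 6/12 × 6/11 × 5/10 × 4/9 = 720/11880 = 2/33.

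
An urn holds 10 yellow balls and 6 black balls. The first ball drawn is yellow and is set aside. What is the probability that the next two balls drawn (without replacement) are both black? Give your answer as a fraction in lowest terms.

With the first ball removed, 6 black remain out of 15.
P = 6/15 × 5/14 = 30/210 = 1/7.

1/7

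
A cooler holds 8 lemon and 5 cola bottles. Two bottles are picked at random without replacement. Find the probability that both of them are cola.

5/39

P = 5/13 × 4/12 = 20/156 = 5/39.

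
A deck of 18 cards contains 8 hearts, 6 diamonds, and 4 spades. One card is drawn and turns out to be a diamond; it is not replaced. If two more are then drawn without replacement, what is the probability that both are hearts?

With the first card removed, 8 hearts remain out of 17.
P = 8/17 × 7/16 = 56/272 = 7/34.

7/34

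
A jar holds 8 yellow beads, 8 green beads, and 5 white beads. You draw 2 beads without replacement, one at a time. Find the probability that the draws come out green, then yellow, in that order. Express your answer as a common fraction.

Multiply the probability of each draw given the previous ones:
P = 8/21 × 8/20 = 64/420 = 16/105.

16/105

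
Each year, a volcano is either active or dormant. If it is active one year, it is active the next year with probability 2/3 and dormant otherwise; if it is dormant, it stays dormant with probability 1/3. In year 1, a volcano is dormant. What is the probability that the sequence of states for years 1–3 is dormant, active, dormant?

Year 1 is given. For each transition, use the conditional probability from the current state:
P(active | dormant) = 2/3; P(dormant | active) = 1/3.
P = 2/3 × 1/3 = 2/9.

2/9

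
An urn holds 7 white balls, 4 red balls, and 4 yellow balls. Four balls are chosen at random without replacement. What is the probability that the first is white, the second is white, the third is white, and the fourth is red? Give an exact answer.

Multiply the probability of each draw given the previous ones:
P = 7/15 × 6/14 × 5/13 × 4/12 = 840/32760 = 1/39.

1/39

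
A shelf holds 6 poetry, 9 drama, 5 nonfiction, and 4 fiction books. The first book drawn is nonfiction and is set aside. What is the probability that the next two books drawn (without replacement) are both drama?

36/253

With the first book removed, 9 drama remain out of 23.
P = 9/23 × 8/22 = 72/506 = 36/253.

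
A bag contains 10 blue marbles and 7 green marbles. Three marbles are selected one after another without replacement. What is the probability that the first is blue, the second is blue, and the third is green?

Multiply the probability of each draw given the previous ones:
P = 10/17 × 9/16 × 7/15 = 630/4080 = 21/136.

21/136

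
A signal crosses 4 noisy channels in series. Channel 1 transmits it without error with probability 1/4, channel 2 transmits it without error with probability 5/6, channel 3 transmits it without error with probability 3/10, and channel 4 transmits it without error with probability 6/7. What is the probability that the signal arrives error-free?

3/56

Each stage is reached only if all earlier stages succeed, so
P = 1/4 × 5/6 × 3/10 × 6/7 = 90/1680 = 3/56.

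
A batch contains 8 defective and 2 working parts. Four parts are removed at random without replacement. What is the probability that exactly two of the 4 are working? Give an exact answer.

One ordering (working drawn first) has probability 2/10 × 1/9 × 8/8 × 7/7 = 112/5040 = 1/45.
There are C(4,2) = 6 such orderings, each equally likely, so P = 6 × 1/45 = 2/15.

2/15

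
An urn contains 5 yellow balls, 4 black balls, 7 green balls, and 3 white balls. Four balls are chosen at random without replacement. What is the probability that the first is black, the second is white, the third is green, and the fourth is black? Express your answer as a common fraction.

7/2584

Chain rule:
P = 4/19 × 3/18 × 7/17 × 3/16 = 252/93024 = 7/2584.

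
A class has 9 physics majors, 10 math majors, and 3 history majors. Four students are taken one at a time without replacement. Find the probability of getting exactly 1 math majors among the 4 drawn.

One ordering (a math major drawn first) has probability 10/22 × 12/21 × 11/20 × 10/19 = 13200/175560 = 10/133.
There are C(4,1) = 4 such orderings, each equally likely, so P = 4 × 10/133 = 40/133.

40/133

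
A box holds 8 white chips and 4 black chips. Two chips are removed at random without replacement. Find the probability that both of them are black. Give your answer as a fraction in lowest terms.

P(all black) = 4/12 × 3/11 = 12/132 = 1/11.

1/11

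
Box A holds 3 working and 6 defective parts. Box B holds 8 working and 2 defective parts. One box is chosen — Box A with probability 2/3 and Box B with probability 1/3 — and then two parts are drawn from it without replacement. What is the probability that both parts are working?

71/270

From Box A: P(both working) = (3/9)(2/8) = 1/12.
From Box B: P(both working) = (8/10)(7/9) = 28/45.
Total probability = (2/3)(1/12) + (1/3)(28/45) = 71/270.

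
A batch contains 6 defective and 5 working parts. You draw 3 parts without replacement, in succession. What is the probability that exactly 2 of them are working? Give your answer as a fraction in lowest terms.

One ordering (working drawn first) has probability 5/11 × 4/10 × 6/9 = 120/990 = 4/33.
There are C(3,2) = 3 such orderings, each equally likely, so P = 3 × 4/33 = 4/11.

4/11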